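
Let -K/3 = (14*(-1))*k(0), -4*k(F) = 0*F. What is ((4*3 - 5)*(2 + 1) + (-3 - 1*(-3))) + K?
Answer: 21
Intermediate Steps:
k(F) = 0 (k(F) = -0*F = -¼*0 = 0)
K = 0 (K = -3*14*(-1)*0 = -(-42)*0 = -3*0 = 0)
((4*3 - 5)*(2 + 1) + (-3 - 1*(-3))) + K = ((4*3 - 5)*(2 + 1) + (-3 - 1*(-3))) + 0 = ((12 - 5)*3 + (-3 + 3)) + 0 = (7*3 + 0) + 0 = (21 + 0) + 0 = 21 + 0 = 21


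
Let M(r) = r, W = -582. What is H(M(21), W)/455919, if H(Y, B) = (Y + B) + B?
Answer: -381/151973 ≈ -0.0025070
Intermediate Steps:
H(Y, B) = Y + 2*B (H(Y, B) = (B + Y) + B = Y + 2*B)
H(M(21), W)/455919 = (21 + 2*(-582))/455919 = (21 - 1164)*(1/455919) = -1143*1/455919 = -381/151973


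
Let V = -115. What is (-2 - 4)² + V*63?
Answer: -7209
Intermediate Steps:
(-2 - 4)² + V*63 = (-2 - 4)² - 115*63 = (-6)² - 7245 = 36 - 7245 = -7209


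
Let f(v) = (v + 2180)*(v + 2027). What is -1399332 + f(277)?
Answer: 4261596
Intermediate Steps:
f(v) = (2027 + v)*(2180 + v) (f(v) = (2180 + v)*(2027 + v) = (2027 + v)*(2180 + v))
-1399332 + f(277) = -1399332 + (4418860 + 277² + 4207*277) = -1399332 + (4418860 + 76729 + 1165339) = -1399332 + 5660928 = 4261596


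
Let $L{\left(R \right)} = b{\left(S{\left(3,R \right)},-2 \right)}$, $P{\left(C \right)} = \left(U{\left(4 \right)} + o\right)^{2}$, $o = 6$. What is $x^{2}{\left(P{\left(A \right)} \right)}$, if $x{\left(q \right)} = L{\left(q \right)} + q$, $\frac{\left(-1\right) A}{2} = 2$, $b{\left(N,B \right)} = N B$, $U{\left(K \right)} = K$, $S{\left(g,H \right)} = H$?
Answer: $10000$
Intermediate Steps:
$b{\left(N,B \right)} = B N$
$A = -4$ ($A = \left(-2\right) 2 = -4$)
$P{\left(C \right)} = 100$ ($P{\left(C \right)} = \left(4 + 6\right)^{2} = 10^{2} = 100$)
$L{\left(R \right)} = - 2 R$
$x{\left(q \right)} = - q$ ($x{\left(q \right)} = - 2 q + q = - q$)
$x^{2}{\left(P{\left(A \right)} \right)} = \left(\left(-1\right) 100\right)^{2} = \left(-100\right)^{2} = 10000$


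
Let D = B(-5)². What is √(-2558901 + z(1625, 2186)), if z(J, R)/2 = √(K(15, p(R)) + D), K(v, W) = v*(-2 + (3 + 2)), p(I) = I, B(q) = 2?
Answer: I*√2558887 ≈ 1599.7*I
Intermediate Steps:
D = 4 (D = 2² = 4)
K(v, W) = 3*v (K(v, W) = v*(-2 + 5) = v*3 = 3*v)
z(J, R) = 14 (z(J, R) = 2*√(3*15 + 4) = 2*√(45 + 4) = 2*√49 = 2*7 = 14)
√(-2558901 + z(1625, 2186)) = √(-2558901 + 14) = √(-2558887) = I*√2558887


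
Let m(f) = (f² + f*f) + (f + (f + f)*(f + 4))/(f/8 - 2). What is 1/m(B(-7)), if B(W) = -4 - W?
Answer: -13/126 ≈ -0.10317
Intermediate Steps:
m(f) = 2*f² + (f + 2*f*(4 + f))/(-2 + f/8) (m(f) = (f² + f²) + (f + (2*f)*(4 + f))/(f*(⅛) - 2) = 2*f² + (f + 2*f*(4 + f))/(f/8 - 2) = 2*f² + (f + 2*f*(4 + f))/(-2 + f/8))
1/m(B(-7)) = 1/(2*(-4 - 1*(-7))*(36 + (-4 - 1*(-7))² - 8*(-4 - 1*(-7)))/(-16 + (-4 - 1*(-7)))) = 1/(2*(-4 + 7)*(36 + (-4 + 7)² - 8*(-4 + 7))/(-16 + (-4 + 7))) = 1/(2*3*(36 + 3² - 8*3)/(-16 + 3)) = 1/(2*3*(36 + 9 - 24)/(-13)) = 1/(2*3*(-1/13)*21) = 1/(-126/13) = -13/126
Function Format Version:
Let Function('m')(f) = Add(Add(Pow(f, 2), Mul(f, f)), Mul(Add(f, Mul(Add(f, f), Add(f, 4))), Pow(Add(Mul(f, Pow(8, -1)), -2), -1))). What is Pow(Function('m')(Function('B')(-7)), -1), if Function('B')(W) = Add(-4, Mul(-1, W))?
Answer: Rational(-13, 126) ≈ -0.10317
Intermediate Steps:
Function('m')(f) = Add(Mul(2, Pow(f, 2)), Mul(Pow(Add(-2, Mul(Rational(1, 8), f)), -1), Add(f, Mul(2, f, Add(4, f))))) (Function('m')(f) = Add(Add(Pow(f, 2), Pow(f, 2)), Mul(Add(f, Mul(Mul(2, f), Add(4, f))), Pow(Add(Mul(f, Rational(1, 8)), -2), -1))) = Add(Mul(2, Pow(f, 2)), Mul(Add(f, Mul(2, f, Add(4, f))), Pow(Add(Mul(Rational(1, 8), f), -2), -1))) = Add(Mul(2, Pow(f, 2)), Mul(Add(f, Mul(2, f, Add(4, f))), Pow(Add(-2, Mul(Rational(1, 8), f)), -1))) = Add(Mul(2, Pow(f, 2)), Mul(Pow(Add(-2, Mul(Rational(1, 8), f)), -1), Add(f, Mul(2, f, Add(4, f))))))
Pow(Function('m')(Function('B')(-7)), -1) = Pow(Mul(2, Add(-4, Mul(-1, -7)), Pow(Add(-16, Add(-4, Mul(-1, -7))), -1), Add(36, Pow(Add(-4, Mul(-1, -7)), 2), Mul(-8, Add(-4, Mul(-1, -7))))), -1) = Pow(Mul(2, Add(-4, 7), Pow(Add(-16, Add(-4, 7)), -1), Add(36, Pow(Add(-4, 7), 2), Mul(-8, Add(-4, 7)))), -1) = Pow(Mul(2, 3, Pow(Add(-16, 3), -1), Add(36, Pow(3, 2), Mul(-8, 3))), -1) = Pow(Mul(2, 3, Pow(-13, -1), Add(36, 9, -24)), -1) = Pow(Mul(2, 3, Rational(-1, 13), 21), -1) = Pow(Rational(-126, 13), -1) = Rational(-13, 126)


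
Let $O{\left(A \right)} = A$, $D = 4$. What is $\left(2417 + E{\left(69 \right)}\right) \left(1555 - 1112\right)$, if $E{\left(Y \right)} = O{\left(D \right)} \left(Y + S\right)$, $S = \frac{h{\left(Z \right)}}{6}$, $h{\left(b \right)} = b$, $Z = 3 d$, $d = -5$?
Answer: $1188569$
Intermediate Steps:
$Z = -15$ ($Z = 3 \left(-5\right) = -15$)
$S = - \frac{5}{2}$ ($S = - \frac{15}{6} = \left(-15\right) \frac{1}{6} = - \frac{5}{2} \approx -2.5$)
$E{\left(Y \right)} = -10 + 4 Y$ ($E{\left(Y \right)} = 4 \left(Y - \frac{5}{2}\right) = 4 \left(- \frac{5}{2} + Y\right) = -10 + 4 Y$)
$\left(2417 + E{\left(69 \right)}\right) \left(1555 - 1112\right) = \left(2417 + \left(-10 + 4 \cdot 69\right)\right) \left(1555 - 1112\right) = \left(2417 + \left(-10 + 276\right)\right) 443 = \left(2417 + 266\right) 443 = 2683 \cdot 443 = 1188569$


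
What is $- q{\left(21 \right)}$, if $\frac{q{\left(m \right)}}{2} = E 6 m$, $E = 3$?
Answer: $-756$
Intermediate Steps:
$q{\left(m \right)} = 36 m$ ($q{\left(m \right)} = 2 \cdot 3 \cdot 6 m = 2 \cdot 18 m = 36 m$)
$- q{\left(21 \right)} = - 36 \cdot 21 = \left(-1\right) 756 = -756$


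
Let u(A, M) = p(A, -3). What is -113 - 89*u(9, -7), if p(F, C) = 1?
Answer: -202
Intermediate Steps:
u(A, M) = 1
-113 - 89*u(9, -7) = -113 - 89*1 = -113 - 89 = -202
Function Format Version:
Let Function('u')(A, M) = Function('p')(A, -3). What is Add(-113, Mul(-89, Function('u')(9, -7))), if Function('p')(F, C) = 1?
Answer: -202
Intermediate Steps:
Function('u')(A, M) = 1
Add(-113, Mul(-89, Function('u')(9, -7))) = Add(-113, Mul(-89, 1)) = Add(-113, -89) = -202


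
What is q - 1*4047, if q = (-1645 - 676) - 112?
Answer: -6480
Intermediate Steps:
q = -2433 (q = -2321 - 112 = -2433)
q - 1*4047 = -2433 - 1*4047 = -2433 - 4047 = -6480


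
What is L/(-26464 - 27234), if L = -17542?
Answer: 8771/26849 ≈ 0.32668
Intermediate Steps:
L/(-26464 - 27234) = -17542/(-26464 - 27234) = -17542/(-53698) = -17542*(-1/53698) = 8771/26849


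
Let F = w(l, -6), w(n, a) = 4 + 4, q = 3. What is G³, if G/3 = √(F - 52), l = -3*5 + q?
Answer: -2376*I*√11 ≈ -7880.3*I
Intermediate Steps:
l = -12 (l = -3*5 + 3 = -15 + 3 = -12)
w(n, a) = 8
F = 8
G = 6*I*√11 (G = 3*√(8 - 52) = 3*√(-44) = 3*(2*I*√11) = 6*I*√11 ≈ 19.9*I)
G³ = (6*I*√11)³ = -2376*I*√11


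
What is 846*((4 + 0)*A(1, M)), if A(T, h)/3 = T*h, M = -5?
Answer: -50760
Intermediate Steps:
A(T, h) = 3*T*h (A(T, h) = 3*(T*h) = 3*T*h)
846*((4 + 0)*A(1, M)) = 846*((4 + 0)*(3*1*(-5))) = 846*(4*(-15)) = 846*(-60) = -50760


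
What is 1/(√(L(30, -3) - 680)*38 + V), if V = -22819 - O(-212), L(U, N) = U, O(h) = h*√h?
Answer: -I/(190*√26 + 424*√53 + 22819*I) ≈ -4.2481e-5 - 7.5501e-6*I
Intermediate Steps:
O(h) = h^(3/2)
V = -22819 + 424*I*√53 (V = -22819 - (-212)^(3/2) = -22819 - (-424)*I*√53 = -22819 + 424*I*√53 ≈ -22819.0 + 3086.8*I)
1/(√(L(30, -3) - 680)*38 + V) = 1/(√(30 - 680)*38 + (-22819 + 424*I*√53)) = 1/(√(-650)*38 + (-22819 + 424*I*√53)) = 1/((5*I*√26)*38 + (-22819 + 424*I*√53)) = 1/(190*I*√26 + (-22819 + 424*I*√53)) = 1/(-22819 + 190*I*√26 + 424*I*√53)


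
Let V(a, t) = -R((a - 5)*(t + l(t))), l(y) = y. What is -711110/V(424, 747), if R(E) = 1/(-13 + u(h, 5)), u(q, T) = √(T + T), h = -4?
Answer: -9244430 + 711110*√10 ≈ -6.9957e+6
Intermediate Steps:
u(q, T) = √2*√T (u(q, T) = √(2*T) = √2*√T)
R(E) = 1/(-13 + √10) (R(E) = 1/(-13 + √2*√5) = 1/(-13 + √10))
V(a, t) = 13/159 + √10/159 (V(a, t) = -(-13/159 - √10/159) = 13/159 + √10/159)
-711110/V(424, 747) = -711110/(13/159 + √10/159)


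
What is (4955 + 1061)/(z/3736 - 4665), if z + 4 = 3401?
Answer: -22475776/17425043 ≈ -1.2899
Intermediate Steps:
z = 3397 (z = -4 + 3401 = 3397)
(4955 + 1061)/(z/3736 - 4665) = (4955 + 1061)/(3397/3736 - 4665) = 6016/(3397*(1/3736) - 4665) = 6016/(3397/3736 - 4665) = 6016/(-17425043/3736) = 6016*(-3736/17425043) = -22475776/17425043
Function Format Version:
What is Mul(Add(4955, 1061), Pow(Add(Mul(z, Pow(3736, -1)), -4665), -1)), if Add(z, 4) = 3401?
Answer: Rational(-22475776, 17425043) ≈ -1.2899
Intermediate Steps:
z = 3397 (z = Add(-4, 3401) = 3397)
Mul(Add(4955, 1061), Pow(Add(Mul(z, Pow(3736, -1)), -4665), -1)) = Mul(Add(4955, 1061), Pow(Add(Mul(3397, Pow(3736, -1)), -4665), -1)) = Mul(6016, Pow(Add(Mul(3397, Rational(1, 3736)), -4665), -1)) = Mul(6016, Pow(Add(Rational(3397, 3736), -4665), -1)) = Mul(6016, Pow(Rational(-17425043, 3736), -1)) = Mul(6016, Rational(-3736, 17425043)) = Rational(-22475776, 17425043)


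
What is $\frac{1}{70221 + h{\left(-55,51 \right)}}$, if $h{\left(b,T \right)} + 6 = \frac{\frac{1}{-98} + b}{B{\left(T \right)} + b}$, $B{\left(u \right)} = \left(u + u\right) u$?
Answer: $\frac{504406}{35416861899} \approx 1.4242 \cdot 10^{-5}$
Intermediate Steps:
$B{\left(u \right)} = 2 u^{2}$ ($B{\left(u \right)} = 2 u u = 2 u^{2}$)
$h{\left(b,T \right)} = -6 + \frac{- \frac{1}{98} + b}{b + 2 T^{2}}$ ($h{\left(b,T \right)} = -6 + \frac{\frac{1}{-98} + b}{2 T^{2} + b} = -6 + \frac{- \frac{1}{98} + b}{b + 2 T^{2}}$)
$\frac{1}{70221 + h{\left(-55,51 \right)}} = \frac{1}{70221 + \frac{-1 - 1176 \cdot 51^{2} - -26950}{98 \left(-55 + 2 \cdot 51^{2}\right)}} = \frac{1}{70221 + \frac{-1 - 3058776 + 26950}{98 \left(-55 + 2 \cdot 2601\right)}} = \frac{1}{70221 + \frac{-1 - 3058776 + 26950}{98 \left(-55 + 5202\right)}} = \frac{1}{70221 + \frac{1}{98} \cdot \frac{1}{5147} \left(-3031827\right)} = \frac{1}{70221 - \frac{3031827}{504406}} = \frac{1}{\frac{35416861899}{504406}} = \frac{504406}{35416861899}$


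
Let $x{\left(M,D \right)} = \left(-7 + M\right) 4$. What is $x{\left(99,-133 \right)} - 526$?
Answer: $-158$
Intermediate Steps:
$x{\left(M,D \right)} = -28 + 4 M$
$x{\left(99,-133 \right)} - 526 = \left(-28 + 4 \cdot 99\right) - 526 = \left(-28 + 396\right) - 526 = 368 - 526 = -158$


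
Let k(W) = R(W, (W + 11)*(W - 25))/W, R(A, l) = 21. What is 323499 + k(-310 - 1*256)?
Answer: 183100413/566 ≈ 3.2350e+5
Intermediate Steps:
k(W) = 21/W
323499 + k(-310 - 1*256) = 323499 + 21/(-310 - 1*256) = 323499 + 21/(-310 - 256) = 323499 + 21/(-566) = 323499 + 21*(-1/566) = 323499 - 21/566 = 183100413/566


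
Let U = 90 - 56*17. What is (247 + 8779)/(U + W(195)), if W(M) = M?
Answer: -9026/667 ≈ -13.532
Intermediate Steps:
U = -862 (U = 90 - 952 = -862)
(247 + 8779)/(U + W(195)) = (247 + 8779)/(-862 + 195) = 9026/(-667) = 9026*(-1/667) = -9026/667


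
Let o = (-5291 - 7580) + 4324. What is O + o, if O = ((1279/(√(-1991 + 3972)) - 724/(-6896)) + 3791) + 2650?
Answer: -3630563/1724 + 1279*√1981/1981 ≈ -2077.2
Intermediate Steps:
o = -8547 (o = -12871 + 4324 = -8547)
O = 11104465/1724 + 1279*√1981/1981 (O = ((1279/(√1981) - 724*(-1/6896)) + 3791) + 2650 = ((1279*(√1981/1981) + 181/1724) + 3791) + 2650 = ((1279*√1981/1981 + 181/1724) + 3791) + 2650 = ((181/1724 + 1279*√1981/1981) + 3791) + 2650 = (6535865/1724 + 1279*√1981/1981) + 2650 = 11104465/1724 + 1279*√1981/1981 ≈ 6469.8)
O + o = (11104465/1724 + 1279*√1981/1981) - 8547 = -3630563/1724 + 1279*√1981/1981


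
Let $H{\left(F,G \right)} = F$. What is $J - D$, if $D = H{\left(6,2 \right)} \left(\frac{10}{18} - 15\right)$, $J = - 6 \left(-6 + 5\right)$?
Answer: $\frac{278}{3} \approx 92.667$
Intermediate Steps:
$J = 6$ ($J = \left(-6\right) \left(-1\right) = 6$)
$D = - \frac{260}{3}$ ($D = 6 \left(\frac{10}{18} - 15\right) = 6 \left(10 \cdot \frac{1}{18} - 15\right) = 6 \left(\frac{5}{9} - 15\right) = 6 \left(- \frac{130}{9}\right) = - \frac{260}{3} \approx -86.667$)
$J - D = 6 - - \frac{260}{3} = 6 + \frac{260}{3} = \frac{278}{3}$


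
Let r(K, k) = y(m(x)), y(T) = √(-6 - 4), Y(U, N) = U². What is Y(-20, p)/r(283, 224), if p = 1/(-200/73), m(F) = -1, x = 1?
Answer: -40*I*√10 ≈ -126.49*I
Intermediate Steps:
p = -73/200 (p = 1/(-200*1/73) = 1/(-200/73) = -73/200 ≈ -0.36500)
y(T) = I*√10 (y(T) = √(-10) = I*√10)
r(K, k) = I*√10
Y(-20, p)/r(283, 224) = (-20)²/((I*√10)) = 400*(-I*√10/10) = -40*I*√10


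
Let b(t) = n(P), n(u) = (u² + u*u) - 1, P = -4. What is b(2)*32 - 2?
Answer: 990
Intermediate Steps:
n(u) = -1 + 2*u² (n(u) = (u² + u²) - 1 = 2*u² - 1 = -1 + 2*u²)
b(t) = 31 (b(t) = -1 + 2*(-4)² = -1 + 2*16 = -1 + 32 = 31)
b(2)*32 - 2 = 31*32 - 2 = 992 - 2 = 990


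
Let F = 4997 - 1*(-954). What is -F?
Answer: -5951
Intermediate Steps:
F = 5951 (F = 4997 + 954 = 5951)
-F = -1*5951 = -5951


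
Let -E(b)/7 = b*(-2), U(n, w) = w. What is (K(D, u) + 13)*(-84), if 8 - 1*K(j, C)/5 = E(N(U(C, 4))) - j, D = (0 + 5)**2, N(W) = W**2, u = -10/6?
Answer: 79128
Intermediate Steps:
u = -5/3 (u = -10*1/6 = -5/3 ≈ -1.6667)
D = 25 (D = 5**2 = 25)
E(b) = 14*b (E(b) = -7*b*(-2) = -(-14)*b = 14*b)
K(j, C) = -1080 + 5*j (K(j, C) = 40 - 5*(14*4**2 - j) = 40 - 5*(14*16 - j) = 40 - 5*(224 - j) = 40 + (-1120 + 5*j) = -1080 + 5*j)
(K(D, u) + 13)*(-84) = ((-1080 + 5*25) + 13)*(-84) = ((-1080 + 125) + 13)*(-84) = (-955 + 13)*(-84) = -942*(-84) = 79128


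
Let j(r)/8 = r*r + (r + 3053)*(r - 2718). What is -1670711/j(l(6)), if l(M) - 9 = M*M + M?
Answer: 1670711/66206136 ≈ 0.025235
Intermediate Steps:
l(M) = 9 + M + M² (l(M) = 9 + (M*M + M) = 9 + (M² + M) = 9 + (M + M²) = 9 + M + M²)
j(r) = 8*r² + 8*(-2718 + r)*(3053 + r) (j(r) = 8*(r*r + (r + 3053)*(r - 2718)) = 8*(r² + (3053 + r)*(-2718 + r)) = 8*(r² + (-2718 + r)*(3053 + r)) = 8*r² + 8*(-2718 + r)*(3053 + r))
-1670711/j(l(6)) = -1670711/(-66384432 + 16*(9 + 6 + 6²)² + 2680*(9 + 6 + 6²)) = -1670711/(-66384432 + 16*(9 + 6 + 36)² + 2680*(9 + 6 + 36)) = -1670711/(-66384432 + 16*51² + 2680*51) = -1670711/(-66384432 + 16*2601 + 136680) = -1670711/(-66384432 + 41616 + 136680) = -1670711/(-66206136) = -1670711*(-1/66206136) = 1670711/66206136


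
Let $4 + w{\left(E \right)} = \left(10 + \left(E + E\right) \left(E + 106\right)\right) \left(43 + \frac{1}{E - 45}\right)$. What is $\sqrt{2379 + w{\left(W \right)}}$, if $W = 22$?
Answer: $\frac{\sqrt{129465183}}{23} \approx 494.71$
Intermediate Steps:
$w{\left(E \right)} = -4 + \left(10 + 2 E \left(106 + E\right)\right) \left(43 + \frac{1}{-45 + E}\right)$ ($w{\left(E \right)} = -4 + \left(10 + \left(E + E\right) \left(E + 106\right)\right) \left(43 + \frac{1}{E - 45}\right) = -4 + \left(10 + 2 E \left(106 + E\right)\right) \left(43 + \frac{1}{-45 + E}\right)$)
$\sqrt{2379 + w{\left(W \right)}} = \sqrt{2379 + \frac{2 \left(-9580 - 4505402 + 43 \cdot 22^{3} + 2624 \cdot 22^{2}\right)}{-45 + 22}} = \sqrt{2379 + \frac{2 \left(-9580 - 4505402 + 43 \cdot 10648 + 2624 \cdot 484\right)}{-23}} = \sqrt{2379 + 2 \left(- \frac{1}{23}\right) \left(-9580 - 4505402 + 457864 + 1270016\right)} = \sqrt{2379 + 2 \left(- \frac{1}{23}\right) \left(-2787102\right)} = \sqrt{2379 + \frac{5574204}{23}} = \sqrt{\frac{5628921}{23}} = \frac{\sqrt{129465183}}{23}$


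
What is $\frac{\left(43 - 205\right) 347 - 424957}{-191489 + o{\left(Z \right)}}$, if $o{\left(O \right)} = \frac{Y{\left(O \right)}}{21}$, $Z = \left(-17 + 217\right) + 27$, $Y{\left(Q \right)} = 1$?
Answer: $\frac{10104591}{4021268} \approx 2.5128$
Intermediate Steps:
$Z = 227$ ($Z = 200 + 27 = 227$)
$o{\left(O \right)} = \frac{1}{21}$ ($o{\left(O \right)} = 1 \cdot \frac{1}{21} = \frac{1}{21}$)
$\frac{\left(43 - 205\right) 347 - 424957}{-191489 + o{\left(Z \right)}} = \frac{\left(43 - 205\right) 347 - 424957}{-191489 + \frac{1}{21}} = \frac{\left(-162\right) 347 - 424957}{- \frac{4021268}{21}} = \left(-56214 - 424957\right) \left(- \frac{21}{4021268}\right) = \left(-481171\right) \left(- \frac{21}{4021268}\right) = \frac{10104591}{4021268}$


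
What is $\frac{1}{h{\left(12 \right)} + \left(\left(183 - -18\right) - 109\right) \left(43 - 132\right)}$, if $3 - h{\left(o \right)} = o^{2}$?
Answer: $- \frac{1}{8329} \approx -0.00012006$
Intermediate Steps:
$h{\left(o \right)} = 3 - o^{2}$
$\frac{1}{h{\left(12 \right)} + \left(\left(183 - -18\right) - 109\right) \left(43 - 132\right)} = \frac{1}{\left(3 - 12^{2}\right) + \left(\left(183 - -18\right) - 109\right) \left(43 - 132\right)} = \frac{1}{\left(3 - 144\right) + \left(\left(183 + 18\right) - 109\right) \left(-89\right)} = \frac{1}{\left(3 - 144\right) + \left(201 - 109\right) \left(-89\right)} = \frac{1}{-141 + 92 \left(-89\right)} = \frac{1}{-141 - 8188} = \frac{1}{-8329} = - \frac{1}{8329}$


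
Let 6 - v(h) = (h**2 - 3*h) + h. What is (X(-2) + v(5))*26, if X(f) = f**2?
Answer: -130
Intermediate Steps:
v(h) = 6 - h**2 + 2*h (v(h) = 6 - ((h**2 - 3*h) + h) = 6 - (h**2 - 2*h) = 6 + (-h**2 + 2*h) = 6 - h**2 + 2*h)
(X(-2) + v(5))*26 = ((-2)**2 + (6 - 1*5**2 + 2*5))*26 = (4 + (6 - 1*25 + 10))*26 = (4 + (6 - 25 + 10))*26 = (4 - 9)*26 = -5*26 = -130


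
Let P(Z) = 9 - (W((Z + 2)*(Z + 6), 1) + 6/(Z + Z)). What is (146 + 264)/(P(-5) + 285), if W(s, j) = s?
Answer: 1025/744 ≈ 1.3777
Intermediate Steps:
P(Z) = 9 - 3/Z - (2 + Z)*(6 + Z) (P(Z) = 9 - ((Z + 2)*(Z + 6) + 6/(Z + Z)) = 9 - ((2 + Z)*(6 + Z) + 6/((2*Z))) = 9 - ((2 + Z)*(6 + Z) + 6*(1/(2*Z))) = 9 - ((2 + Z)*(6 + Z) + 3/Z) = 9 - (3/Z + (2 + Z)*(6 + Z)) = 9 + (-3/Z - (2 + Z)*(6 + Z)) = 9 - 3/Z - (2 + Z)*(6 + Z))
(146 + 264)/(P(-5) + 285) = (146 + 264)/((-3 - 1*(-5)² - 8*(-5) - 3/(-5)) + 285) = 410/((-3 - 1*25 + 40 - 3*(-⅕)) + 285) = 410/((-3 - 25 + 40 + ⅗) + 285) = 410/(63/5 + 285) = 410/(1488/5) = 410*(5/1488) = 1025/744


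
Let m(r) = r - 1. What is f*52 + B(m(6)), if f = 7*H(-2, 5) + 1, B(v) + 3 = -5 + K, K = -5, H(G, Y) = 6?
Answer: 2223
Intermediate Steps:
m(r) = -1 + r
B(v) = -13 (B(v) = -3 + (-5 - 5) = -3 - 10 = -13)
f = 43 (f = 7*6 + 1 = 42 + 1 = 43)
f*52 + B(m(6)) = 43*52 - 13 = 2236 - 13 = 2223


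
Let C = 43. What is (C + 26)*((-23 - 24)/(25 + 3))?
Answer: -3243/28 ≈ -115.82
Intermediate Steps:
(C + 26)*((-23 - 24)/(25 + 3)) = (43 + 26)*((-23 - 24)/(25 + 3)) = 69*(-47/28) = -3243/28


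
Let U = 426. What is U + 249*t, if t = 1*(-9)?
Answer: -1815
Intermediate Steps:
t = -9
U + 249*t = 426 + 249*(-9) = 426 - 2241 = -1815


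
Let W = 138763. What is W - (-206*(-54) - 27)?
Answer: 127666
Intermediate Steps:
W - (-206*(-54) - 27) = 138763 - (-206*(-54) - 27) = 138763 - (11124 - 27) = 138763 - 1*11097 = 138763 - 11097 = 127666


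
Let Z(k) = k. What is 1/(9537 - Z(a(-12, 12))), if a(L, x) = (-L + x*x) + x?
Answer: 1/9369 ≈ 0.00010673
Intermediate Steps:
a(L, x) = x + x² - L (a(L, x) = (-L + x²) + x = (x² - L) + x = x + x² - L)
1/(9537 - Z(a(-12, 12))) = 1/(9537 - (12 + 12² - 1*(-12))) = 1/(9537 - (12 + 144 + 12)) = 1/(9537 - 1*168) = 1/(9537 - 168) = 1/9369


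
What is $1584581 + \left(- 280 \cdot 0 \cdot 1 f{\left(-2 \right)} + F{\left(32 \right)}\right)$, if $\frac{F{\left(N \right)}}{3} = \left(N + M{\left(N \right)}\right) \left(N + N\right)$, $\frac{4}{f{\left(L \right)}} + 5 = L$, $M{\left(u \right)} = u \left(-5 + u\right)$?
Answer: $1756613$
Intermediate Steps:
$f{\left(L \right)} = \frac{4}{-5 + L}$
$F{\left(N \right)} = 6 N \left(N + N \left(-5 + N\right)\right)$ ($F{\left(N \right)} = 3 \left(N + N \left(-5 + N\right)\right) \left(N + N\right) = 3 \left(N + N \left(-5 + N\right)\right) 2 N = 3 \cdot 2 N \left(N + N \left(-5 + N\right)\right) = 6 N \left(N + N \left(-5 + N\right)\right)$)
$1584581 + \left(- 280 \cdot 0 \cdot 1 f{\left(-2 \right)} + F{\left(32 \right)}\right) = 1584581 - \left(- 6 \cdot 32^{2} \left(-4 + 32\right) + 280 \cdot 0 \cdot 1 \frac{4}{-5 - 2}\right) = 1584581 + \left(- 280 \cdot 0 \frac{4}{-7} + 6 \cdot 1024 \cdot 28\right) = 1584581 + \left(- 280 \cdot 0 \cdot 4 \left(- \frac{1}{7}\right) + 172032\right) = 1584581 + \left(- 280 \cdot 0 \left(- \frac{4}{7}\right) + 172032\right) = 1584581 + \left(\left(-280\right) 0 + 172032\right) = 1584581 + \left(0 + 172032\right) = 1584581 + 172032 = 1756613$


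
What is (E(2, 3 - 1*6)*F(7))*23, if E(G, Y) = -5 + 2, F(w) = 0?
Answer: 0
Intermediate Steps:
E(G, Y) = -3
(E(2, 3 - 1*6)*F(7))*23 = -3*0*23 = 0*23 = 0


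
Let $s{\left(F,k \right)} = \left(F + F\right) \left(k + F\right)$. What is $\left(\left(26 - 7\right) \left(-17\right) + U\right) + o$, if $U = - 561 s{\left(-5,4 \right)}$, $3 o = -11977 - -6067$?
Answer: $-7903$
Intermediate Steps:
$s{\left(F,k \right)} = 2 F \left(F + k\right)$
$o = -1970$ ($o = \frac{-11977 - -6067}{3} = \frac{-11977 + 6067}{3} = \frac{1}{3} \left(-5910\right) = -1970$)
$U = -5610$ ($U = - 561 \cdot 2 \left(-5\right) \left(-5 + 4\right) = - 561 \cdot 2 \left(-5\right) \left(-1\right) = \left(-561\right) 10 = -5610$)
$\left(\left(26 - 7\right) \left(-17\right) + U\right) + o = \left(\left(26 - 7\right) \left(-17\right) - 5610\right) - 1970 = \left(19 \left(-17\right) - 5610\right) - 1970 = \left(-323 - 5610\right) - 1970 = -5933 - 1970 = -7903$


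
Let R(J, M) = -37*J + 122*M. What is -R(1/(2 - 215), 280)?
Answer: -7276117/213 ≈ -34160.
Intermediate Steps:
-R(1/(2 - 215), 280) = -(-37/(2 - 215) + 122*280) = -(-37/(-213) + 34160) = -(-37*(-1/213) + 34160) = -(37/213 + 34160) = -1*7276117/213 = -7276117/213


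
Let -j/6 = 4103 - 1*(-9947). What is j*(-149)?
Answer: 12560700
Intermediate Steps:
j = -84300 (j = -6*(4103 - 1*(-9947)) = -6*(4103 + 9947) = -6*14050 = -84300)
j*(-149) = -84300*(-149) = 12560700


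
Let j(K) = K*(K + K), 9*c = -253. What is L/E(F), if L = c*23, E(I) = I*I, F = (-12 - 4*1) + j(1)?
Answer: -5819/1764 ≈ -3.2988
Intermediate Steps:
c = -253/9 (c = (1/9)*(-253) = -253/9 ≈ -28.111)
j(K) = 2*K**2 (j(K) = K*(2*K) = 2*K**2)
F = -14 (F = (-12 - 4*1) + 2*1**2 = (-12 - 4) + 2*1 = -16 + 2 = -14)
E(I) = I**2
L = -5819/9 (L = -253/9*23 = -5819/9 ≈ -646.56)
L/E(F) = -5819/(9*((-14)**2)) = -5819/9/196 = -5819/9*1/196 = -5819/1764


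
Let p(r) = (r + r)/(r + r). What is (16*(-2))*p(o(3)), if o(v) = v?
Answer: -32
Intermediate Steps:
p(r) = 1 (p(r) = (2*r)/((2*r)) = (2*r)*(1/(2*r)) = 1)
(16*(-2))*p(o(3)) = (16*(-2))*1 = -32*1 = -32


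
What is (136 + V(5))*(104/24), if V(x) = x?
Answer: 611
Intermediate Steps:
(136 + V(5))*(104/24) = (136 + 5)*(104/24) = 141*(104*(1/24)) = 141*(13/3) = 611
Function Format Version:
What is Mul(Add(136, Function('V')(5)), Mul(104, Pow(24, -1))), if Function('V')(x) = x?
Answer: 611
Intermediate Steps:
Mul(Add(136, Function('V')(5)), Mul(104, Pow(24, -1))) = Mul(Add(136, 5), Mul(104, Pow(24, -1))) = Mul(141, Mul(104, Rational(1, 24))) = Mul(141, Rational(13, 3)) = 611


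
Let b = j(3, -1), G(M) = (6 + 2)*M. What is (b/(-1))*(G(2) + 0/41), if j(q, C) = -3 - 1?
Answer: 64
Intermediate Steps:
G(M) = 8*M
j(q, C) = -4
b = -4
(b/(-1))*(G(2) + 0/41) = (-4/(-1))*(8*2 + 0/41) = (-1*(-4))*(16 + 0*(1/41)) = 4*(16 + 0) = 4*16 = 64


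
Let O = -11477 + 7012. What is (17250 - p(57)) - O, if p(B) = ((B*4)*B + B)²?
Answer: -170359094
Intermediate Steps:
p(B) = (B + 4*B²)² (p(B) = ((4*B)*B + B)² = (4*B² + B)² = (B + 4*B²)²)
O = -4465
(17250 - p(57)) - O = (17250 - 57²*(1 + 4*57)²) - 1*(-4465) = (17250 - 3249*(1 + 228)²) + 4465 = (17250 - 3249*229²) + 4465 = (17250 - 3249*52441) + 4465 = (17250 - 1*170380809) + 4465 = (17250 - 170380809) + 4465 = -170363559 + 4465 = -170359094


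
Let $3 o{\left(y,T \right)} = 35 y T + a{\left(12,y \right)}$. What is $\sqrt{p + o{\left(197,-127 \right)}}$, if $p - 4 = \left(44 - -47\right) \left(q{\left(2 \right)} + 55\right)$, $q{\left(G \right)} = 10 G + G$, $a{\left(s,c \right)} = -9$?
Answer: $\frac{i \sqrt{2563923}}{3} \approx 533.74 i$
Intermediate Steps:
$q{\left(G \right)} = 11 G$
$o{\left(y,T \right)} = -3 + \frac{35 T y}{3}$ ($o{\left(y,T \right)} = \frac{35 y T - 9}{3} = \frac{35 T y - 9}{3} = \frac{-9 + 35 T y}{3} = -3 + \frac{35 T y}{3}$)
$p = 7011$ ($p = 4 + \left(44 - -47\right) \left(11 \cdot 2 + 55\right) = 4 + \left(44 + 47\right) \left(22 + 55\right) = 4 + 91 \cdot 77 = 4 + 7007 = 7011$)
$\sqrt{p + o{\left(197,-127 \right)}} = \sqrt{7011 + \left(-3 + \frac{35}{3} \left(-127\right) 197\right)} = \sqrt{7011 - \frac{875674}{3}} = \sqrt{- \frac{854641}{3}} = \frac{i \sqrt{2563923}}{3}$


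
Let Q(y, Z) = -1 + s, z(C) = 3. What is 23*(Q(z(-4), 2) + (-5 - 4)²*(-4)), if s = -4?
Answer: -7567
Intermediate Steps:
Q(y, Z) = -5 (Q(y, Z) = -1 - 4 = -5)
23*(Q(z(-4), 2) + (-5 - 4)²*(-4)) = 23*(-5 + (-5 - 4)²*(-4)) = 23*(-5 + (-9)²*(-4)) = 23*(-5 + 81*(-4)) = 23*(-5 - 324) = 23*(-329) = -7567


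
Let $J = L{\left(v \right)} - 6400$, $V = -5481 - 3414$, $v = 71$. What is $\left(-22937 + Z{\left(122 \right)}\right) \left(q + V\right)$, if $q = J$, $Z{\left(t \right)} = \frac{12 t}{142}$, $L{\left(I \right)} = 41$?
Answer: $\frac{24830384930}{71} \approx 3.4972 \cdot 10^{8}$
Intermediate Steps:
$Z{\left(t \right)} = \frac{6 t}{71}$ ($Z{\left(t \right)} = 12 t \frac{1}{142} = \frac{6 t}{71}$)
$V = -8895$
$J = -6359$ ($J = 41 - 6400 = -6359$)
$q = -6359$
$\left(-22937 + Z{\left(122 \right)}\right) \left(q + V\right) = \left(-22937 + \frac{6}{71} \cdot 122\right) \left(-6359 - 8895\right) = \left(-22937 + \frac{732}{71}\right) \left(-15254\right) = \left(- \frac{1627795}{71}\right) \left(-15254\right) = \frac{24830384930}{71}$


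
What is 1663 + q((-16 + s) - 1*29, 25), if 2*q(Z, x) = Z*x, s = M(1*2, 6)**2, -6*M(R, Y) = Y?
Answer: 1113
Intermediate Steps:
M(R, Y) = -Y/6
s = 1 (s = (-1/6*6)**2 = (-1)**2 = 1)
q(Z, x) = Z*x/2 (q(Z, x) = (Z*x)/2 = Z*x/2)
1663 + q((-16 + s) - 1*29, 25) = 1663 + (1/2)*((-16 + 1) - 1*29)*25 = 1663 + (1/2)*(-15 - 29)*25 = 1663 + (1/2)*(-44)*25 = 1663 - 550 = 1113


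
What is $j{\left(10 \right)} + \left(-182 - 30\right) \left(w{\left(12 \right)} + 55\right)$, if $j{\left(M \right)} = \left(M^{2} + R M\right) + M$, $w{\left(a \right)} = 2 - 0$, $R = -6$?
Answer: $-12034$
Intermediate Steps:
$w{\left(a \right)} = 2$ ($w{\left(a \right)} = 2 + 0 = 2$)
$j{\left(M \right)} = M^{2} - 5 M$ ($j{\left(M \right)} = \left(M^{2} - 6 M\right) + M = M^{2} - 5 M$)
$j{\left(10 \right)} + \left(-182 - 30\right) \left(w{\left(12 \right)} + 55\right) = 10 \left(-5 + 10\right) + \left(-182 - 30\right) \left(2 + 55\right) = 10 \cdot 5 + \left(-182 - 30\right) 57 = 50 - 12084 = -12034$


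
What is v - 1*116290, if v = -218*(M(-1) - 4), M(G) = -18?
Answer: -111494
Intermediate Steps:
v = 4796 (v = -218*(-18 - 4) = -218*(-22) = 4796)
v - 1*116290 = 4796 - 1*116290 = 4796 - 116290 = -111494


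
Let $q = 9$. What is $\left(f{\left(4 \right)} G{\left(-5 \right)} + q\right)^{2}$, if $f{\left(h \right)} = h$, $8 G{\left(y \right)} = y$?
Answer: $\frac{169}{4} \approx 42.25$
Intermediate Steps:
$G{\left(y \right)} = \frac{y}{8}$
$\left(f{\left(4 \right)} G{\left(-5 \right)} + q\right)^{2} = \left(4 \cdot \frac{1}{8} \left(-5\right) + 9\right)^{2} = \left(4 \left(- \frac{5}{8}\right) + 9\right)^{2} = \left(- \frac{5}{2} + 9\right)^{2} = \left(\frac{13}{2}\right)^{2} = \frac{169}{4}$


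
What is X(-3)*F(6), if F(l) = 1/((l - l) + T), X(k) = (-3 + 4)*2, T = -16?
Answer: -⅛ ≈ -0.12500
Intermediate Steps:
X(k) = 2 (X(k) = 1*2 = 2)
F(l) = -1/16 (F(l) = 1/((l - l) - 16) = 1/(0 - 16) = 1/(-16) = -1/16)
X(-3)*F(6) = 2*(-1/16) = -⅛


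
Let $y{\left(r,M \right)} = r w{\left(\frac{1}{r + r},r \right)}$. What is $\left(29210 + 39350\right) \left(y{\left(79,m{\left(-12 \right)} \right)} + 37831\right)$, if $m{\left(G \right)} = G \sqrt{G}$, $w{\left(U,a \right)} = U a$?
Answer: $2596401480$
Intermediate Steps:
$m{\left(G \right)} = G^{\frac{3}{2}}$
$y{\left(r,M \right)} = \frac{r}{2}$ ($y{\left(r,M \right)} = r \frac{r}{r + r} = r \frac{r}{2 r} = r \frac{1}{2 r} r = r \frac{1}{2} = \frac{r}{2}$)
$\left(29210 + 39350\right) \left(y{\left(79,m{\left(-12 \right)} \right)} + 37831\right) = \left(29210 + 39350\right) \left(\frac{1}{2} \cdot 79 + 37831\right) = 68560 \left(\frac{79}{2} + 37831\right) = 68560 \cdot \frac{75741}{2} = 2596401480$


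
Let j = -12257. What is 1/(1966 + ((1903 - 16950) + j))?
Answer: -1/25338 ≈ -3.9466e-5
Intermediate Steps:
1/(1966 + ((1903 - 16950) + j)) = 1/(1966 + ((1903 - 16950) - 12257)) = 1/(1966 + (-15047 - 12257)) = 1/(1966 - 27304) = 1/(-25338) = -1/25338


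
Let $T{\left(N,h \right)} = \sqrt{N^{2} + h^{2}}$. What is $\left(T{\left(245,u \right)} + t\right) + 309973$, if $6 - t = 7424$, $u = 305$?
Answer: $302555 + 5 \sqrt{6122} \approx 3.0295 \cdot 10^{5}$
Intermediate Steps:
$t = -7418$ ($t = 6 - 7424 = -7418$)
$\left(T{\left(245,u \right)} + t\right) + 309973 = \left(\sqrt{245^{2} + 305^{2}} - 7418\right) + 309973 = \left(\sqrt{60025 + 93025} - 7418\right) + 309973 = \left(\sqrt{153050} - 7418\right) + 309973 = \left(5 \sqrt{6122} - 7418\right) + 309973 = \left(-7418 + 5 \sqrt{6122}\right) + 309973 = 302555 + 5 \sqrt{6122}$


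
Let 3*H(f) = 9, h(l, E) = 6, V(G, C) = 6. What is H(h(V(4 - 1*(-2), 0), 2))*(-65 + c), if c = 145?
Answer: 240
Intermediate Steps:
H(f) = 3 (H(f) = (⅓)*9 = 3)
H(h(V(4 - 1*(-2), 0), 2))*(-65 + c) = 3*(-65 + 145) = 3*80 = 240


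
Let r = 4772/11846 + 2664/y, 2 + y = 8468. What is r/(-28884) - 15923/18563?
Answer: -1921912267854925/2240496406678638 ≈ -0.85781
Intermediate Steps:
y = 8466 (y = -2 + 8468 = 8466)
r = 5996458/8357353 (r = 4772/11846 + 2664/8466 = 4772*(1/11846) + 2664*(1/8466) = 2386/5923 + 444/1411 = 5996458/8357353 ≈ 0.71751)
r/(-28884) - 15923/18563 = (5996458/8357353)/(-28884) - 15923/18563 = (5996458/8357353)*(-1/28884) - 15923*1/18563 = -2998229/120696892026 - 15923/18563 = -1921912267854925/2240496406678638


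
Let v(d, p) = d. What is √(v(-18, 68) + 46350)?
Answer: 18*√143 ≈ 215.25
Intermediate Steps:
√(v(-18, 68) + 46350) = √(-18 + 46350) = √46332 = 18*√143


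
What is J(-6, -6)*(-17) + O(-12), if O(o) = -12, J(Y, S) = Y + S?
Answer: 192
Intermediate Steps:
J(Y, S) = S + Y
J(-6, -6)*(-17) + O(-12) = (-6 - 6)*(-17) - 12 = -12*(-17) - 12 = 204 - 12 = 192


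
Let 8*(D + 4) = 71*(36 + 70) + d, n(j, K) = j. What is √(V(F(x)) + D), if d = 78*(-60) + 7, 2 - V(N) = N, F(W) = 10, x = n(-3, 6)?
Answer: √5514/4 ≈ 18.564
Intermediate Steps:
x = -3
V(N) = 2 - N
d = -4673 (d = -4680 + 7 = -4673)
D = 2821/8 (D = -4 + (71*(36 + 70) - 4673)/8 = -4 + (71*106 - 4673)/8 = -4 + (7526 - 4673)/8 = -4 + (⅛)*2853 = -4 + 2853/8 = 2821/8 ≈ 352.63)
√(V(F(x)) + D) = √((2 - 1*10) + 2821/8) = √((2 - 10) + 2821/8) = √(-8 + 2821/8) = √(2757/8) = √5514/4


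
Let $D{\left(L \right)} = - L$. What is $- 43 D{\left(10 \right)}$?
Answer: $430$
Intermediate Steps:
$- 43 D{\left(10 \right)} = - 43 \left(\left(-1\right) 10\right) = \left(-43\right) \left(-10\right) = 430$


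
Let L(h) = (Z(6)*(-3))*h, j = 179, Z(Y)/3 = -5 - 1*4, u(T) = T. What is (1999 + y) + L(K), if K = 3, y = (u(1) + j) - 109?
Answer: 2313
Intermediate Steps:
Z(Y) = -27 (Z(Y) = 3*(-5 - 1*4) = 3*(-5 - 4) = 3*(-9) = -27)
y = 71 (y = (1 + 179) - 109 = 180 - 109 = 71)
L(h) = 81*h (L(h) = (-27*(-3))*h = 81*h)
(1999 + y) + L(K) = (1999 + 71) + 81*3 = 2070 + 243 = 2313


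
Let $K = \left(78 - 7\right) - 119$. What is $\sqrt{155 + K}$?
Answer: $\sqrt{107} \approx 10.344$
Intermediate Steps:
$K = -48$ ($K = 71 - 119 = -48$)
$\sqrt{155 + K} = \sqrt{155 - 48} = \sqrt{107}$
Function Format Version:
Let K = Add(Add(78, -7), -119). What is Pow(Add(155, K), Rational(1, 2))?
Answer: Pow(107, Rational(1, 2)) ≈ 10.344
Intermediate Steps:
K = -48 (K = Add(71, -119) = -48)
Pow(Add(155, K), Rational(1, 2)) = Pow(Add(155, -48), Rational(1, 2)) = Pow(107, Rational(1, 2))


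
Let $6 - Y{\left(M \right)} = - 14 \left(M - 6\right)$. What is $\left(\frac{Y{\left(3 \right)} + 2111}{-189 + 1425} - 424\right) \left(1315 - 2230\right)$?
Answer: $\frac{159206645}{412} \approx 3.8642 \cdot 10^{5}$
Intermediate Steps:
$Y{\left(M \right)} = -78 + 14 M$ ($Y{\left(M \right)} = 6 - - 14 \left(M - 6\right) = 6 - - 14 \left(-6 + M\right) = 6 - \left(84 - 14 M\right) = 6 + \left(-84 + 14 M\right) = -78 + 14 M$)
$\left(\frac{Y{\left(3 \right)} + 2111}{-189 + 1425} - 424\right) \left(1315 - 2230\right) = \left(\frac{\left(-78 + 14 \cdot 3\right) + 2111}{-189 + 1425} - 424\right) \left(1315 - 2230\right) = \left(\frac{\left(-78 + 42\right) + 2111}{1236} - 424\right) \left(-915\right) = \left(\left(-36 + 2111\right) \frac{1}{1236} - 424\right) \left(-915\right) = \left(2075 \cdot \frac{1}{1236} - 424\right) \left(-915\right) = \left(\frac{2075}{1236} - 424\right) \left(-915\right) = \left(- \frac{521989}{1236}\right) \left(-915\right) = \frac{159206645}{412}$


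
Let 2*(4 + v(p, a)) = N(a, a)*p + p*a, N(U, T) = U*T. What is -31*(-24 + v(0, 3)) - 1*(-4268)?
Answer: 5136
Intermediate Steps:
N(U, T) = T*U
v(p, a) = -4 + a*p/2 + p*a²/2 (v(p, a) = -4 + ((a*a)*p + p*a)/2 = -4 + (a²*p + a*p)/2 = -4 + (p*a² + a*p)/2 = -4 + (a*p + p*a²)/2 = -4 + (a*p/2 + p*a²/2) = -4 + a*p/2 + p*a²/2)
-31*(-24 + v(0, 3)) - 1*(-4268) = -31*(-24 + (-4 + (½)*3*0 + (½)*0*3²)) - 1*(-4268) = -31*(-24 + (-4 + 0 + (½)*0*9)) + 4268 = -31*(-24 + (-4 + 0 + 0)) + 4268 = -31*(-24 - 4) + 4268 = -31*(-28) + 4268 = 868 + 4268 = 5136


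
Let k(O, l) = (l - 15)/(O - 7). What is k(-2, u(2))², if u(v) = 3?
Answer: 16/9 ≈ 1.7778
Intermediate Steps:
k(O, l) = (-15 + l)/(-7 + O)
k(-2, u(2))² = ((-15 + 3)/(-7 - 2))² = (-12/(-9))² = (-⅑*(-12))² = (4/3)² = 16/9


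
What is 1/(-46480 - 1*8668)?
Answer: -1/55148 ≈ -1.8133e-5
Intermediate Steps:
1/(-46480 - 1*8668) = 1/(-46480 - 8668) = 1/(-55148) = -1/55148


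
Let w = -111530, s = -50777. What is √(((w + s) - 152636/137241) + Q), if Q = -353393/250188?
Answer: I*√590608501657945079382879/1907558406 ≈ 402.88*I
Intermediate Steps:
Q = -353393/250188 (Q = -353393*1/250188 = -353393/250188 ≈ -1.4125)
√(((w + s) - 152636/137241) + Q) = √(((-111530 - 50777) - 152636/137241) - 353393/250188) = √((-162307 - 152636*1/137241) - 353393/250188) = √((-162307 - 152636/137241) - 353393/250188) = √(-22275327623/137241 - 353393/250188) = √(-1857689389117279/11445350436) = I*√590608501657945079382879/1907558406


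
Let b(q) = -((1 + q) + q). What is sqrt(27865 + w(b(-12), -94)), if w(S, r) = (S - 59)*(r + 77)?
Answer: sqrt(28477) ≈ 168.75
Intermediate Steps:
b(q) = -1 - 2*q (b(q) = -(1 + 2*q) = -1 - 2*q)
w(S, r) = (-59 + S)*(77 + r)
sqrt(27865 + w(b(-12), -94)) = sqrt(27865 + (-4543 - 59*(-94) + 77*(-1 - 2*(-12)) + (-1 - 2*(-12))*(-94))) = sqrt(27865 + (-4543 + 5546 + 77*(-1 + 24) + (-1 + 24)*(-94))) = sqrt(27865 + (-4543 + 5546 + 77*23 + 23*(-94))) = sqrt(27865 + (-4543 + 5546 + 1771 - 2162)) = sqrt(27865 + 612) = sqrt(28477)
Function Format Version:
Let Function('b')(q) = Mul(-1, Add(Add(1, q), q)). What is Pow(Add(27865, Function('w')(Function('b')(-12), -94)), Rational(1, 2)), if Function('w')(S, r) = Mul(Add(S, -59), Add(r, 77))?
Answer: Pow(28477, Rational(1, 2)) ≈ 168.75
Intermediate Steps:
Function('b')(q) = Add(-1, Mul(-2, q)) (Function('b')(q) = Mul(-1, Add(1, Mul(2, q))) = Add(-1, Mul(-2, q)))
Function('w')(S, r) = Mul(Add(-59, S), Add(77, r))
Pow(Add(27865, Function('w')(Function('b')(-12), -94)), Rational(1, 2)) = Pow(Add(27865, Add(-4543, Mul(-59, -94), Mul(77, Add(-1, Mul(-2, -12))), Mul(Add(-1, Mul(-2, -12)), -94))), Rational(1, 2)) = Pow(Add(27865, Add(-4543, 5546, Mul(77, Add(-1, 24)), Mul(Add(-1, 24), -94))), Rational(1, 2)) = Pow(Add(27865, Add(-4543, 5546, Mul(77, 23), Mul(23, -94))), Rational(1, 2)) = Pow(Add(27865, Add(-4543, 5546, 1771, -2162)), Rational(1, 2)) = Pow(Add(27865, 612), Rational(1, 2)) = Pow(28477, Rational(1, 2))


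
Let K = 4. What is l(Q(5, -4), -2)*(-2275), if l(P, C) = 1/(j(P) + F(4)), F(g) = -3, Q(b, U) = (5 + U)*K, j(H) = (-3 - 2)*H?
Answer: 2275/23 ≈ 98.913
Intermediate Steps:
j(H) = -5*H
Q(b, U) = 20 + 4*U (Q(b, U) = (5 + U)*4 = 20 + 4*U)
l(P, C) = 1/(-3 - 5*P) (l(P, C) = 1/(-5*P - 3) = 1/(-3 - 5*P))
l(Q(5, -4), -2)*(-2275) = -1/(3 + 5*(20 + 4*(-4)))*(-2275) = -1/(3 + 5*(20 - 16))*(-2275) = -1/(3 + 5*4)*(-2275) = -1/(3 + 20)*(-2275) = -1/23*(-2275) = 2275/23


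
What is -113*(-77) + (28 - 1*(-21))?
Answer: 8750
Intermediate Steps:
-113*(-77) + (28 - 1*(-21)) = 8701 + (28 + 21) = 8701 + 49 = 8750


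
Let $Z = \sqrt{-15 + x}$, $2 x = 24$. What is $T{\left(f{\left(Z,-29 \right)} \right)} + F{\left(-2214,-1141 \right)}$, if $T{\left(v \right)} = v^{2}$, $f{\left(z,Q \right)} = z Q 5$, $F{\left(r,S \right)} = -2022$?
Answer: $-65097$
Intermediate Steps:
$x = 12$ ($x = \frac{1}{2} \cdot 24 = 12$)
$Z = i \sqrt{3}$ ($Z = \sqrt{-15 + 12} = \sqrt{-3} = i \sqrt{3} \approx 1.732 i$)
$f{\left(z,Q \right)} = 5 Q z$ ($f{\left(z,Q \right)} = Q z 5 = 5 Q z$)
$T{\left(f{\left(Z,-29 \right)} \right)} + F{\left(-2214,-1141 \right)} = \left(5 \left(-29\right) i \sqrt{3}\right)^{2} - 2022 = \left(- 145 i \sqrt{3}\right)^{2} - 2022 = -63075 - 2022 = -65097$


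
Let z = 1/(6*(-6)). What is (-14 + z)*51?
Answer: -8585/12 ≈ -715.42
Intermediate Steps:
z = -1/36 (z = 1/(-36) = -1/36 ≈ -0.027778)
(-14 + z)*51 = (-14 - 1/36)*51 = -505/36*51 = -8585/12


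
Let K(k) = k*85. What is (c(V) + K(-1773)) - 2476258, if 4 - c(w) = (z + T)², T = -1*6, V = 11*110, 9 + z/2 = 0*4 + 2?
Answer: -2627359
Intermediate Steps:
z = -14 (z = -18 + 2*(0*4 + 2) = -18 + 2*(0 + 2) = -18 + 2*2 = -18 + 4 = -14)
K(k) = 85*k
V = 1210
T = -6
c(w) = -396 (c(w) = 4 - (-14 - 6)² = 4 - 1*(-20)² = 4 - 1*400 = 4 - 400 = -396)
(c(V) + K(-1773)) - 2476258 = (-396 + 85*(-1773)) - 2476258 = (-396 - 150705) - 2476258 = -151101 - 2476258 = -2627359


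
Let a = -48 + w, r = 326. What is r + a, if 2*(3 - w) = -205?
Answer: 767/2 ≈ 383.50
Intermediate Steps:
w = 211/2 (w = 3 - 1/2*(-205) = 3 + 205/2 = 211/2 ≈ 105.50)
a = 115/2 (a = -48 + 211/2 = 115/2 ≈ 57.500)
r + a = 326 + 115/2 = 767/2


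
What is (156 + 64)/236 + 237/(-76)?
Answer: -9803/4484 ≈ -2.1862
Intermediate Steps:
(156 + 64)/236 + 237/(-76) = 220*(1/236) + 237*(-1/76) = 55/59 - 237/76 = -9803/4484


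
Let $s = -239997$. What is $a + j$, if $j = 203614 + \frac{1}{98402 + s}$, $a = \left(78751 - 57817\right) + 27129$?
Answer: $\frac{35636204814}{141595} \approx 2.5168 \cdot 10^{5}$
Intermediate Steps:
$a = 48063$ ($a = 20934 + 27129 = 48063$)
$j = \frac{28830724329}{141595}$ ($j = 203614 + \frac{1}{98402 - 239997} = 203614 + \frac{1}{-141595} = 203614 - \frac{1}{141595} = \frac{28830724329}{141595} \approx 2.0361 \cdot 10^{5}$)
$a + j = 48063 + \frac{28830724329}{141595} = \frac{35636204814}{141595}$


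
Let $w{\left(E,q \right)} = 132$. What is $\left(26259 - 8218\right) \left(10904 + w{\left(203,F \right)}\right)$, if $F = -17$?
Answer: $199100476$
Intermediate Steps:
$\left(26259 - 8218\right) \left(10904 + w{\left(203,F \right)}\right) = \left(26259 - 8218\right) \left(10904 + 132\right) = 18041 \cdot 11036 = 199100476$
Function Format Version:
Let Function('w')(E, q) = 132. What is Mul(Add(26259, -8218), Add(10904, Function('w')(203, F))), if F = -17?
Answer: 199100476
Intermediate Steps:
Mul(Add(26259, -8218), Add(10904, Function('w')(203, F))) = Mul(Add(26259, -8218), Add(10904, 132)) = Mul(18041, 11036) = 199100476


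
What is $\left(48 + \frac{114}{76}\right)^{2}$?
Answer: $\frac{9801}{4} \approx 2450.3$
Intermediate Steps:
$\left(48 + \frac{114}{76}\right)^{2} = \left(48 + 114 \cdot \frac{1}{76}\right)^{2} = \left(48 + \frac{3}{2}\right)^{2} = \left(\frac{99}{2}\right)^{2} = \frac{9801}{4}$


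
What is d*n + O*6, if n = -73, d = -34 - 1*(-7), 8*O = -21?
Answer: 7821/4 ≈ 1955.3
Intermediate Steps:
O = -21/8 (O = (1/8)*(-21) = -21/8 ≈ -2.6250)
d = -27 (d = -34 + 7 = -27)
d*n + O*6 = -27*(-73) - 21/8*6 = 1971 - 63/4 = 7821/4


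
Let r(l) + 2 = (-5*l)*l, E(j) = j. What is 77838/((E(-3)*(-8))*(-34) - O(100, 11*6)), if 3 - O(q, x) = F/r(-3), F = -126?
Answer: -1219462/12789 ≈ -95.352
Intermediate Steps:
r(l) = -2 - 5*l² (r(l) = -2 + (-5*l)*l = -2 - 5*l²)
O(q, x) = 15/47 (O(q, x) = 3 - (-126)/(-2 - 5*(-3)²) = 3 - (-126)/(-2 - 5*9) = 3 - (-126)/(-2 - 45) = 3 - (-126)/(-47) = 3 - (-126)*(-1)/47 = 3 - 1*126/47 = 3 - 126/47 = 15/47)
77838/((E(-3)*(-8))*(-34) - O(100, 11*6)) = 77838/(-3*(-8)*(-34) - 1*15/47) = 77838/(24*(-34) - 15/47) = 77838/(-816 - 15/47) = 77838/(-38367/47) = 77838*(-47/38367) = -1219462/12789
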